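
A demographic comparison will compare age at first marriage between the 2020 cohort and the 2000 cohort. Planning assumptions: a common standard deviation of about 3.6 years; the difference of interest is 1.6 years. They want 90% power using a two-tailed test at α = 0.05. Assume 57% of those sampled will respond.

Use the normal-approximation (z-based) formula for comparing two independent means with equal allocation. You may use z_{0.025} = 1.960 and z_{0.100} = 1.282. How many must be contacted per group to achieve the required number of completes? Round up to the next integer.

n = 187 per group

n = (z_{α/2} + z_β)² · (σ₁² + σ₂²) / δ²
  = (1.960 + 1.282)² · (2·3.6² = 25.92) / 1.6²
  = 10.5106 · 25.92 / 2.56
  = 106.42
Adjust for 57% response: 106.42 / 0.57 = 186.70.
Round up → n = 187 per group.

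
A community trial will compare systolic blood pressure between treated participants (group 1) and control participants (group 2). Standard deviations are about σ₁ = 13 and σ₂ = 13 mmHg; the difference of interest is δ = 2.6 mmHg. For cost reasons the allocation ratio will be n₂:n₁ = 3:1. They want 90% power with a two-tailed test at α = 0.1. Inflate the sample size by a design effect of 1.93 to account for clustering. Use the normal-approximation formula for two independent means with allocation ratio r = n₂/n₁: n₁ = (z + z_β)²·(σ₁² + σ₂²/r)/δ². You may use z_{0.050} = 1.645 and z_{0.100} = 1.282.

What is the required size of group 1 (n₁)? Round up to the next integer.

n₁ = 552

n₁ = (z_{α/2} + z_β)² · (σ₁² + σ₂²/r) / δ²
   = (1.645 + 1.282)² · (13² + 13²/3) / 2.6²
   = 8.5673 · (169 + 56.3333) / 6.76
   = 8.5673 · 225.3333 / 6.76
   = 285.58
Design effect: 1.93 × 285.58 = 551.16.
Round up → n₁ = 552; n₂ = r·n₁ = 3 × 552 = 1656.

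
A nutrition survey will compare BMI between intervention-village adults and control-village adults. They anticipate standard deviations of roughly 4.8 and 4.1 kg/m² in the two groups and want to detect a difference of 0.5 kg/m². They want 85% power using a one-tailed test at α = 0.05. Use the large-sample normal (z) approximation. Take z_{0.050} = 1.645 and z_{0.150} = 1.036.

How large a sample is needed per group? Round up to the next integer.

n = 1146 per group

n = (z_α + z_β)² · (σ₁² + σ₂²) / δ²
  = (1.645 + 1.036)² · (4.8² + 4.1² = 39.85) / 0.5²
  = 7.1878 · 39.85 / 0.25
  = 1145.73
Round up → n = 1146 per group.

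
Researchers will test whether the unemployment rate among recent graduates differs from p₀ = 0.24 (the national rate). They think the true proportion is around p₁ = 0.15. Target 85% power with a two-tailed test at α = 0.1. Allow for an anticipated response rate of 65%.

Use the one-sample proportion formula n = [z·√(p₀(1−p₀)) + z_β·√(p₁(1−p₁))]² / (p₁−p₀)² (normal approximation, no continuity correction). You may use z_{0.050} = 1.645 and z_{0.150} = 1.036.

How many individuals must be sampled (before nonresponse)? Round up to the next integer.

n = [z_{α/2}·√(p₀q₀) + z_β·√(p₁q₁)]² / (p₁ − p₀)²
  = [1.645·√(0.24·0.76) + 1.036·√(0.15·0.85)]² / (-0.09)²
  = [1.645·0.4271 + 1.036·0.3571]² / 0.0081
  = [1.0725]² / 0.0081
  = 142.00
Adjust for 65% response: 142.00 / 0.65 = 218.46.
Round up → n = 219.

n = 219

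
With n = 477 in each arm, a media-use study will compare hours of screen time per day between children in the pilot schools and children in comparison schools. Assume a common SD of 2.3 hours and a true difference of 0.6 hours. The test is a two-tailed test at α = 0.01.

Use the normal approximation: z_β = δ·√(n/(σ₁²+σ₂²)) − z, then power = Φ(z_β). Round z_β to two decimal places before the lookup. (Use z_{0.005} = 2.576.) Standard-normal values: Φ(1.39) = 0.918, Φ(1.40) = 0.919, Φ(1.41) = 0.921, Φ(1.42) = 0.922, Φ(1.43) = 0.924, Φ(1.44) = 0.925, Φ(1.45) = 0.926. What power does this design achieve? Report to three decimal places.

Power ≈ 0.926

z_β = δ·√(n/(σ₁²+σ₂²)) − z_{α/2}
    = 0.6 · √(477/10.58) − 2.576
    = 0.6 · 6.71454 − 2.576
    = 4.0287 − 2.576 = 1.4527 → 1.45
Power = Φ(1.45) = 0.926.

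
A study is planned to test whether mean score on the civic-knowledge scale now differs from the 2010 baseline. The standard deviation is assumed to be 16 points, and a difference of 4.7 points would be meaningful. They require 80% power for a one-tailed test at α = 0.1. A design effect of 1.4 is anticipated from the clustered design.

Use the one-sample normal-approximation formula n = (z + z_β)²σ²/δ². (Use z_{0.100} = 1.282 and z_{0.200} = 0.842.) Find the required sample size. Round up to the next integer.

n = 74

n = (z_α + z_β)² · σ² / δ²
  = (1.282 + 0.842)² · 16² / 4.7²
  = 4.5114 · 256 / 22.09
  = 52.28
Design effect: 1.4 × 52.28 = 73.19.
Round up → n = 74.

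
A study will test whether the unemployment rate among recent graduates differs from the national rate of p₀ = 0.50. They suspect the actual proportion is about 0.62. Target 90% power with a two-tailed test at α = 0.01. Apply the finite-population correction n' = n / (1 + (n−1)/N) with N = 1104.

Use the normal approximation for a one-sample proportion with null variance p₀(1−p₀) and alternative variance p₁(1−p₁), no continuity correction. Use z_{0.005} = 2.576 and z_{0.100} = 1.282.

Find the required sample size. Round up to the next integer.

n = [z_{α/2}·√(p₀q₀) + z_β·√(p₁q₁)]² / (p₁ − p₀)²
  = [2.576·√(0.50·0.50) + 1.282·√(0.62·0.38)]² / (0.12)²
  = [2.576·0.5000 + 1.282·0.4854]² / 0.0144
  = [1.9103]² / 0.0144
  = 253.41
Finite-population correction (N = 1104): 253.41 / (1 + (253.41 − 1)/1104) = 206.25.
Round up → n = 207.

n = 207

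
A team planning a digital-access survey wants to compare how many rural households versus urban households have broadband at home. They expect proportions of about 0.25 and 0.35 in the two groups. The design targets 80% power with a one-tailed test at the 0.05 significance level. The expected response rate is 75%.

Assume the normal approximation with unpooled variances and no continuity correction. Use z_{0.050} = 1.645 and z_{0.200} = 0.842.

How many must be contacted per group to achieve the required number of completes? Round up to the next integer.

n = (z_α + z_β)² · [p₁(1−p₁) + p₂(1−p₂)] / (p₁ − p₂)²
  = (1.645 + 0.842)² · (0.25·0.75 + 0.35·0.65) / (-0.10)²
  = (2.487)² · (0.1875 + 0.2275) / 0.0100
  = 6.1852 · 0.4150 / 0.0100
  = 256.68
Adjust for 75% response: 256.68 / 0.75 = 342.25.
Round up → n = 343 per group.

n = 343 per group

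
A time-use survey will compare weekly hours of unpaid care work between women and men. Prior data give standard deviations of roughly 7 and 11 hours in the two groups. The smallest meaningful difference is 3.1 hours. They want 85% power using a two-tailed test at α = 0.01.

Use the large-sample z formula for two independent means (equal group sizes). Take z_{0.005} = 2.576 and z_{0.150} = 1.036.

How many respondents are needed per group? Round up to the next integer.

n = 231 per group

n = (z_{α/2} + z_β)² · (σ₁² + σ₂²) / δ²
  = (2.576 + 1.036)² · (7² + 11² = 170) / 3.1²
  = 13.0465 · 170 / 9.61
  = 230.79
Round up → n = 231 per group.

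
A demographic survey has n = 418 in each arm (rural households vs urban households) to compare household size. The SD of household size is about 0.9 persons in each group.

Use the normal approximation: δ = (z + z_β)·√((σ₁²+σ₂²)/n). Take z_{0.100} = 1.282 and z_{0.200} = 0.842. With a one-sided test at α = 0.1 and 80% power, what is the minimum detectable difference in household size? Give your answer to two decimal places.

δ = (z_α + z_β) · √((σ₁²+σ₂²)/n)
  = (1.282 + 0.842) · √(1.62/418)
  = 2.124 · √0.00388
  = 2.124 · 0.0623
  = 0.1322

Minimum detectable difference ≈ 0.13 persons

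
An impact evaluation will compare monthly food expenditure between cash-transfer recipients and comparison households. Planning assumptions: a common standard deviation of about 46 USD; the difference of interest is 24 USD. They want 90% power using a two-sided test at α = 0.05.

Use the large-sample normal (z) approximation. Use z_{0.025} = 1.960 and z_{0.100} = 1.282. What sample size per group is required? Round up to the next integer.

n = (z_{α/2} + z_β)² · (σ₁² + σ₂²) / δ²
  = (1.960 + 1.282)² · (2·46² = 4232) / 24²
  = 10.5106 · 4232 / 576
  = 77.22
Round up → n = 78 per group.

n = 78 per group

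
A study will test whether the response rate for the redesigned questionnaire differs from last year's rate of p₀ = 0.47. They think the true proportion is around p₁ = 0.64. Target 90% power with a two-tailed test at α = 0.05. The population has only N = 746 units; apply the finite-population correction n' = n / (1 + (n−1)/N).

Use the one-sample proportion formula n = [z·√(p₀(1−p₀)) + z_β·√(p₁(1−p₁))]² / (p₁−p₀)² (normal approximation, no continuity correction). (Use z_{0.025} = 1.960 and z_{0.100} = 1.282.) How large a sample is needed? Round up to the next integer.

n = [z_{α/2}·√(p₀q₀) + z_β·√(p₁q₁)]² / (p₁ − p₀)²
  = [1.960·√(0.47·0.53) + 1.282·√(0.64·0.36)]² / (0.17)²
  = [1.960·0.4991 + 1.282·0.4800]² / 0.0289
  = [1.5936]² / 0.0289
  = 87.87
Finite-population correction (N = 746): 87.87 / (1 + (87.87 − 1)/746) = 78.71.
Round up → n = 79.

n = 79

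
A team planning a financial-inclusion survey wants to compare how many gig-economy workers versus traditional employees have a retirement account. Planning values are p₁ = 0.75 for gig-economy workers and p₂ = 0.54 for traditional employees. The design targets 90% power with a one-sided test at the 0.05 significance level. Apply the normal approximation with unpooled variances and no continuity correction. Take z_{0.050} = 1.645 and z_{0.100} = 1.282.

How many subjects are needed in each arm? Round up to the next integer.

n = 85 per group

n = (z_α + z_β)² · [p₁(1−p₁) + p₂(1−p₂)] / (p₁ − p₂)²
  = (1.645 + 1.282)² · (0.75·0.25 + 0.54·0.46) / (0.21)²
  = (2.927)² · (0.1875 + 0.2484) / 0.0441
  = 8.5673 · 0.4359 / 0.0441
  = 84.68
Round up → n = 85 per group.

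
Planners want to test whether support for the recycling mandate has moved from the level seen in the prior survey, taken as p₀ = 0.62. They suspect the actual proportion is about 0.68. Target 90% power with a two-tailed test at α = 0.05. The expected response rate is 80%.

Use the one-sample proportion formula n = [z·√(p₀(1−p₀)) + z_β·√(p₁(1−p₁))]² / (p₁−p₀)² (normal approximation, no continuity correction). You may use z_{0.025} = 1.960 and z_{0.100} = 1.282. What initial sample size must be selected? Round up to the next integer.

n = 834

n = [z_{α/2}·√(p₀q₀) + z_β·√(p₁q₁)]² / (p₁ − p₀)²
  = [1.960·√(0.62·0.38) + 1.282·√(0.68·0.32)]² / (0.06)²
  = [1.960·0.4854 + 1.282·0.4665]² / 0.0036
  = [1.5494]² / 0.0036
  = 666.83
Adjust for 80% response: 666.83 / 0.80 = 833.53.
Round up → n = 834.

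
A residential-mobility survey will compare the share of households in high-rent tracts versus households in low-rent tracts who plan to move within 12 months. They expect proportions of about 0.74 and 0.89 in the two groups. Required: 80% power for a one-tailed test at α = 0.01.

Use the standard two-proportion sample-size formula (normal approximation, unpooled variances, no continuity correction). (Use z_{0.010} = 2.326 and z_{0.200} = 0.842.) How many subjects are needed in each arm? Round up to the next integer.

n = 130 per group

n = (z_α + z_β)² · [p₁(1−p₁) + p₂(1−p₂)] / (p₁ − p₂)²
  = (2.326 + 0.842)² · (0.74·0.26 + 0.89·0.11) / (-0.15)²
  = (3.168)² · (0.1924 + 0.0979) / 0.0225
  = 10.0362 · 0.2903 / 0.0225
  = 129.49
Round up → n = 130 per group.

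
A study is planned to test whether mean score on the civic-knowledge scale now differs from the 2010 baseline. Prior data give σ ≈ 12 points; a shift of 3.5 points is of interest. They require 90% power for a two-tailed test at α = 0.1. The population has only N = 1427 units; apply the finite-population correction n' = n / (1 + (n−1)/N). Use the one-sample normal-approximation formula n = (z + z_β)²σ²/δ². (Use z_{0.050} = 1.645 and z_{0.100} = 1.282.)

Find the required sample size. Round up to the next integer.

n = 95

n = (z_{α/2} + z_β)² · σ² / δ²
  = (1.645 + 1.282)² · 12² / 3.5²
  = 8.5673 · 144 / 12.25
  = 100.71
Finite-population correction (N = 1427): 100.71 / (1 + (100.71 − 1)/1427) = 94.13.
Round up → n = 95.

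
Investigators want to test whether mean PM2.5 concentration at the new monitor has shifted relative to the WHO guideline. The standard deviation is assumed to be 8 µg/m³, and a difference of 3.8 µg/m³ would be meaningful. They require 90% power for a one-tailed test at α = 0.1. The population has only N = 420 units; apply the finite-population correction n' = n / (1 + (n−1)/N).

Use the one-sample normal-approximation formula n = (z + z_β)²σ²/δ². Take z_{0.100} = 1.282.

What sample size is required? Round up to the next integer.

n = 28

n = (z_α + z_β)² · σ² / δ²
  = (1.282 + 1.282)² · 8² / 3.8²
  = 6.5741 · 64 / 14.44
  = 29.14
Finite-population correction (N = 420): 29.14 / (1 + (29.14 − 1)/420) = 27.31.
Round up → n = 28.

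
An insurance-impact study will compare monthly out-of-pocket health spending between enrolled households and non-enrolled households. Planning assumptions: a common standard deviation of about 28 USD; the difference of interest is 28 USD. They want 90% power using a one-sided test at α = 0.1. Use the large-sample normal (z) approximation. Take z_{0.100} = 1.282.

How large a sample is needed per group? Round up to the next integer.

n = 14 per group

n = (z_α + z_β)² · (σ₁² + σ₂²) / δ²
  = (1.282 + 1.282)² · (2·28² = 1568) / 28²
  = 6.5741 · 1568 / 784
  = 13.15
Round up → n = 14 per group.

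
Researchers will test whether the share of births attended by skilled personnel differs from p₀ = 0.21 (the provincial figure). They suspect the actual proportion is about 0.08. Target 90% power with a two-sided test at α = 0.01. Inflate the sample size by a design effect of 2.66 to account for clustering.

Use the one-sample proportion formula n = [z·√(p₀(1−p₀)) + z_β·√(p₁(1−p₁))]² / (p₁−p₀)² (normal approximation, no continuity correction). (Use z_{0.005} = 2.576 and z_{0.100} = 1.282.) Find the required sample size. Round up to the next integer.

n = 308

n = [z_{α/2}·√(p₀q₀) + z_β·√(p₁q₁)]² / (p₁ − p₀)²
  = [2.576·√(0.21·0.79) + 1.282·√(0.08·0.92)]² / (-0.13)²
  = [2.576·0.4073 + 1.282·0.2713]² / 0.0169
  = [1.3970]² / 0.0169
  = 115.48
Design effect: 2.66 × 115.48 = 307.19.
Round up → n = 308.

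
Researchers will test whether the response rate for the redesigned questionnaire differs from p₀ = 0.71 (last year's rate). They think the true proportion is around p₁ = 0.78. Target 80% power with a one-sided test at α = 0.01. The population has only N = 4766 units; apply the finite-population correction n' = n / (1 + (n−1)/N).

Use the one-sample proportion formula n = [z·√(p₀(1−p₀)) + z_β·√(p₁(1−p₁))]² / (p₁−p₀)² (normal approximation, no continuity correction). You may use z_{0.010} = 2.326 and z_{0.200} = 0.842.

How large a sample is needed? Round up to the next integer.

n = 372

n = [z_α·√(p₀q₀) + z_β·√(p₁q₁)]² / (p₁ − p₀)²
  = [2.326·√(0.71·0.29) + 0.842·√(0.78·0.22)]² / (0.07)²
  = [2.326·0.4538 + 0.842·0.4142]² / 0.0049
  = [1.4042]² / 0.0049
  = 402.43
Finite-population correction (N = 4766): 402.43 / (1 + (402.43 − 1)/4766) = 371.17.
Round up → n = 372.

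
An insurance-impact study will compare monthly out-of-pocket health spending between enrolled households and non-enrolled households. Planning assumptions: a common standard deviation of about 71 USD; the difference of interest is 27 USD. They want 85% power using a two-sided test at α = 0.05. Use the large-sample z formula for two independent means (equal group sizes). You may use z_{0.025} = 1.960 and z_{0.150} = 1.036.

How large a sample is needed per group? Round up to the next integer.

n = (z_{α/2} + z_β)² · (σ₁² + σ₂²) / δ²
  = (1.960 + 1.036)² · (2·71² = 10082) / 27²
  = 8.9760 · 10082 / 729
  = 124.14
Round up → n = 125 per group.

n = 125 per group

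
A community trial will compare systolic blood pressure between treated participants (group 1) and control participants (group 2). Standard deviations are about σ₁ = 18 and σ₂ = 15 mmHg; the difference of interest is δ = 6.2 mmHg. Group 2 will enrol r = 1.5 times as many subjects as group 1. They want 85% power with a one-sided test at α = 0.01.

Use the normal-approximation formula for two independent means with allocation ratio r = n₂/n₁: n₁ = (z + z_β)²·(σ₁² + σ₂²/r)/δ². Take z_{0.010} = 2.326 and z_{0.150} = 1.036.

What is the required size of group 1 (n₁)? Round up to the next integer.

n₁ = 140

n₁ = (z_α + z_β)² · (σ₁² + σ₂²/r) / δ²
   = (2.326 + 1.036)² · (18² + 15²/1.5) / 6.2²
   = 11.3030 · (324 + 150) / 38.44
   = 11.3030 · 474 / 38.44
   = 139.38
Round up → n₁ = 140; n₂ = r·n₁ = 1.5 × 140 = 210.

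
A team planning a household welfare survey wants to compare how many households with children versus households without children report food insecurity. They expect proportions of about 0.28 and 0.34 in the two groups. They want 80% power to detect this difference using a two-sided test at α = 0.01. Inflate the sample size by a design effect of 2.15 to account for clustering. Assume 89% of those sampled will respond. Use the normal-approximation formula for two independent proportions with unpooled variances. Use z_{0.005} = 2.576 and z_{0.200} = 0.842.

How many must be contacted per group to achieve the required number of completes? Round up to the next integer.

n = 3340 per group

n = (z_{α/2} + z_β)² · [p₁(1−p₁) + p₂(1−p₂)] / (p₁ − p₂)²
  = (2.576 + 0.842)² · (0.28·0.72 + 0.34·0.66) / (-0.06)²
  = (3.418)² · (0.2016 + 0.2244) / 0.0036
  = 11.6827 · 0.4260 / 0.0036
  = 1382.46
Design effect: 2.15 × 1382.46 = 2972.28.
Adjust for 89% response: 2972.28 / 0.89 = 3339.64.
Round up → n = 3340 per group.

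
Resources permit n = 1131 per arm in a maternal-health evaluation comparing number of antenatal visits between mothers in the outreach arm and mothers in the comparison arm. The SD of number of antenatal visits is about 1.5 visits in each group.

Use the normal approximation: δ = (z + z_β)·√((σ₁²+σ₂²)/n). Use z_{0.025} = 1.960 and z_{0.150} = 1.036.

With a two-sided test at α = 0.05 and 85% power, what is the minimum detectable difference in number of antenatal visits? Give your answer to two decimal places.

Minimum detectable difference ≈ 0.19 visits

δ = (z_{α/2} + z_β) · √((σ₁²+σ₂²)/n)
  = (1.960 + 1.036) · √(4.5/1131)
  = 2.996 · √0.00398
  = 2.996 · 0.0631
  = 0.1890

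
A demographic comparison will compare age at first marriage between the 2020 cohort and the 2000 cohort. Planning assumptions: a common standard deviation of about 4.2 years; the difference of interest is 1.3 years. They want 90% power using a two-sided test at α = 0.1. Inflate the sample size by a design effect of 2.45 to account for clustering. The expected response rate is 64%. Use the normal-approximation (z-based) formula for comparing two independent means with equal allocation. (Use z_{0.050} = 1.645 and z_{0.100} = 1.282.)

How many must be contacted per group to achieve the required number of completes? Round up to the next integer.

n = (z_{α/2} + z_β)² · (σ₁² + σ₂²) / δ²
  = (1.645 + 1.282)² · (2·4.2² = 35.28) / 1.3²
  = 8.5673 · 35.28 / 1.69
  = 178.85
Design effect: 2.45 × 178.85 = 438.18.
Adjust for 64% response: 438.18 / 0.64 = 684.66.
Round up → n = 685 per group.

n = 685 per group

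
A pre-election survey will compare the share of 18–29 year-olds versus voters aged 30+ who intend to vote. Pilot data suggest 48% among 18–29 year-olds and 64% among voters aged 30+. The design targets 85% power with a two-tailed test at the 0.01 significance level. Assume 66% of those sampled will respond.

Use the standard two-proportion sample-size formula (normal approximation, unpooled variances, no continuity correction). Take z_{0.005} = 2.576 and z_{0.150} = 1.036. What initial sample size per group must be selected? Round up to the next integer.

n = (z_{α/2} + z_β)² · [p₁(1−p₁) + p₂(1−p₂)] / (p₁ − p₂)²
  = (2.576 + 1.036)² · (0.48·0.52 + 0.64·0.36) / (-0.16)²
  = (3.612)² · (0.2496 + 0.2304) / 0.0256
  = 13.0465 · 0.4800 / 0.0256
  = 244.62
Adjust for 66% response: 244.62 / 0.66 = 370.64.
Round up → n = 371 per group.

n = 371 per group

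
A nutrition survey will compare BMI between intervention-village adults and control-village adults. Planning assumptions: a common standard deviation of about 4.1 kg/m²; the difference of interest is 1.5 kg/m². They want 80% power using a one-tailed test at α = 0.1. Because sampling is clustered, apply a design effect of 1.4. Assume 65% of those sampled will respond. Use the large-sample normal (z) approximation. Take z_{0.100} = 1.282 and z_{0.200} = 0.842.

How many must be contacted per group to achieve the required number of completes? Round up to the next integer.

n = 146 per group

n = (z_α + z_β)² · (σ₁² + σ₂²) / δ²
  = (1.282 + 0.842)² · (2·4.1² = 33.62) / 1.5²
  = 4.5114 · 33.62 / 2.25
  = 67.41
Design effect: 1.4 × 67.41 = 94.37.
Adjust for 65% response: 94.37 / 0.65 = 145.19.
Round up → n = 146 per group.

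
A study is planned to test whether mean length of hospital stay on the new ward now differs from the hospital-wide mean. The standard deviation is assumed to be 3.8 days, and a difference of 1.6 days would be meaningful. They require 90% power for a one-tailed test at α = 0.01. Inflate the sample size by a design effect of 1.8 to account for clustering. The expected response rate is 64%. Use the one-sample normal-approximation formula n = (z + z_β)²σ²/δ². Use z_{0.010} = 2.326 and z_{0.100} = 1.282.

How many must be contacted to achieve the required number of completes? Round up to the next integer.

n = 207

n = (z_α + z_β)² · σ² / δ²
  = (2.326 + 1.282)² · 3.8² / 1.6²
  = 13.0177 · 14.44 / 2.56
  = 73.43
Design effect: 1.8 × 73.43 = 132.17.
Adjust for 64% response: 132.17 / 0.64 = 206.52.
Round up → n = 207.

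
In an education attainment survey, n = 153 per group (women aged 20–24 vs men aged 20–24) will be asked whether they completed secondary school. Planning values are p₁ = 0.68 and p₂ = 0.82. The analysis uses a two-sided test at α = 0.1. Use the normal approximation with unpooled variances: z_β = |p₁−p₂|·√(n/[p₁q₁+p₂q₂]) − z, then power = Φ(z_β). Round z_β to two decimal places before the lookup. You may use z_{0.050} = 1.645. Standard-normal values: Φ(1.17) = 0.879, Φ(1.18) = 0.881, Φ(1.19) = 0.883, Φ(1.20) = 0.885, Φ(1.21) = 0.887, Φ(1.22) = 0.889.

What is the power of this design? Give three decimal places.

Power ≈ 0.889

z_β = |p₁−p₂|·√(n/[p₁q₁+p₂q₂]) − z_{α/2}
    = 0.14 · √(153/0.3652) − 1.645
    = 0.14 · 20.4682 − 1.645
    = 2.8656 − 1.645 = 1.2206 → 1.22
Power = Φ(1.22) = 0.889.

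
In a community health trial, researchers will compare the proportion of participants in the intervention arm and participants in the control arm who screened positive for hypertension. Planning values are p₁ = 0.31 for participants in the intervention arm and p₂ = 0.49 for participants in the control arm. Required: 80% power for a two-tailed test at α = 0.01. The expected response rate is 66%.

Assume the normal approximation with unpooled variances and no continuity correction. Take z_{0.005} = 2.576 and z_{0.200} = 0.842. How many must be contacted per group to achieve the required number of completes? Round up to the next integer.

n = 254 per group

n = (z_{α/2} + z_β)² · [p₁(1−p₁) + p₂(1−p₂)] / (p₁ − p₂)²
  = (2.576 + 0.842)² · (0.31·0.69 + 0.49·0.51) / (-0.18)²
  = (3.418)² · (0.2139 + 0.2499) / 0.0324
  = 11.6827 · 0.4638 / 0.0324
  = 167.24
Adjust for 66% response: 167.24 / 0.66 = 253.39.
Round up → n = 254 per group.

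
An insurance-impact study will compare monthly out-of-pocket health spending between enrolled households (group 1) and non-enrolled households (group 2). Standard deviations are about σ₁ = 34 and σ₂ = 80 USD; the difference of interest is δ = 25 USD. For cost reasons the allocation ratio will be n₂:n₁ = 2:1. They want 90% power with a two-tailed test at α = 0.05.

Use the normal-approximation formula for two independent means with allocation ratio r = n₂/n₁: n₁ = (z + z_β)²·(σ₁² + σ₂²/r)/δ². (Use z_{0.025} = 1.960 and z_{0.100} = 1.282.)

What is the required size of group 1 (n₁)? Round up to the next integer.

n₁ = 74

n₁ = (z_{α/2} + z_β)² · (σ₁² + σ₂²/r) / δ²
   = (1.960 + 1.282)² · (34² + 80²/2) / 25²
   = 10.5106 · (1156 + 3200) / 625
   = 10.5106 · 4356 / 625
   = 73.25
Round up → n₁ = 74; n₂ = r·n₁ = 2 × 74 = 148.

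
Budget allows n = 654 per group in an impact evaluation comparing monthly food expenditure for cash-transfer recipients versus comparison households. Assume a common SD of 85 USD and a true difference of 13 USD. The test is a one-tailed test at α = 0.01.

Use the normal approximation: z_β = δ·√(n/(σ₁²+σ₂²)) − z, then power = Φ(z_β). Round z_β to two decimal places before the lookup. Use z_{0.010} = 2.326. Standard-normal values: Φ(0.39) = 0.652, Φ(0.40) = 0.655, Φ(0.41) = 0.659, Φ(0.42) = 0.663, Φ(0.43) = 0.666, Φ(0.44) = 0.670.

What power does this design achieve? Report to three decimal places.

z_β = δ·√(n/(σ₁²+σ₂²)) − z_α
    = 13 · √(654/14450) − 2.326
    = 13 · 0.21274 − 2.326
    = 2.7657 − 2.326 = 0.4397 → 0.44
Power = Φ(0.44) = 0.670.

Power ≈ 0.670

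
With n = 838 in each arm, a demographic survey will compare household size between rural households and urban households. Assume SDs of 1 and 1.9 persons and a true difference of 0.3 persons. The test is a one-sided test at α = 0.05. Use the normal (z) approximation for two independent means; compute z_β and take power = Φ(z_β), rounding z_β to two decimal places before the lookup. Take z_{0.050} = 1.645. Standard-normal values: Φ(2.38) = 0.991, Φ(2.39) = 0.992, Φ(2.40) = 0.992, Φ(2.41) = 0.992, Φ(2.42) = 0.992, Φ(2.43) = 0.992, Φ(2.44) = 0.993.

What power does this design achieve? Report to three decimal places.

Power ≈ 0.992

z_β = δ·√(n/(σ₁²+σ₂²)) − z_α
    = 0.3 · √(838/4.61) − 1.645
    = 0.3 · 13.48253 − 1.645
    = 4.0448 − 1.645 = 2.3998 → 2.40
Power = Φ(2.40) = 0.992.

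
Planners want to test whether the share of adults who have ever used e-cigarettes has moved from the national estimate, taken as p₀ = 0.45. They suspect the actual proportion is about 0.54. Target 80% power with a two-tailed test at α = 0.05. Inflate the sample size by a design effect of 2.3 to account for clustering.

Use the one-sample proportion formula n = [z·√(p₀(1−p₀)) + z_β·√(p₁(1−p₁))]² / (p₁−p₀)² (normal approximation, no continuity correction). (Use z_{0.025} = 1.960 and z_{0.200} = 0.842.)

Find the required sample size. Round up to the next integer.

n = 553

n = [z_{α/2}·√(p₀q₀) + z_β·√(p₁q₁)]² / (p₁ − p₀)²
  = [1.960·√(0.45·0.55) + 0.842·√(0.54·0.46)]² / (0.09)²
  = [1.960·0.4975 + 0.842·0.4984]² / 0.0081
  = [1.3947]² / 0.0081
  = 240.16
Design effect: 2.3 × 240.16 = 552.37.
Round up → n = 553.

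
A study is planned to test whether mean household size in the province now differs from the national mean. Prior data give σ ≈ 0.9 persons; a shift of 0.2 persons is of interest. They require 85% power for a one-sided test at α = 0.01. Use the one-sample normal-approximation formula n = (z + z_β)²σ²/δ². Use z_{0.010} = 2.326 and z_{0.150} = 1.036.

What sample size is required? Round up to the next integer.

n = (z_α + z_β)² · σ² / δ²
  = (2.326 + 1.036)² · 0.9² / 0.2²
  = 11.3030 · 0.81 / 0.04
  = 228.89
Round up → n = 229.

n = 229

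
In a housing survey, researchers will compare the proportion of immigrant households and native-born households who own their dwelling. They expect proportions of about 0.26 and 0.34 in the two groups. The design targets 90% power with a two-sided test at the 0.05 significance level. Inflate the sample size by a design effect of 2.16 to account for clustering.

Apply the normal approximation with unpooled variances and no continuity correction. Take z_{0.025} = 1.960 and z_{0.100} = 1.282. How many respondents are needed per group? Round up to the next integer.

n = (z_{α/2} + z_β)² · [p₁(1−p₁) + p₂(1−p₂)] / (p₁ − p₂)²
  = (1.960 + 1.282)² · (0.26·0.74 + 0.34·0.66) / (-0.08)²
  = (3.242)² · (0.1924 + 0.2244) / 0.0064
  = 10.5106 · 0.4168 / 0.0064
  = 684.50
Design effect: 2.16 × 684.50 = 1478.52.
Round up → n = 1479 per group.

n = 1479 per group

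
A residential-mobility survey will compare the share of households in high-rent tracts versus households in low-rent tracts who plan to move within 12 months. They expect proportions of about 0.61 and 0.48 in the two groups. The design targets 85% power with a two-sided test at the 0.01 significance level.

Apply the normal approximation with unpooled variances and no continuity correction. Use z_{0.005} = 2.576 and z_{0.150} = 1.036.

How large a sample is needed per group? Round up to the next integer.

n = 377 per group

n = (z_{α/2} + z_β)² · [p₁(1−p₁) + p₂(1−p₂)] / (p₁ − p₂)²
  = (2.576 + 1.036)² · (0.61·0.39 + 0.48·0.52) / (0.13)²
  = (3.612)² · (0.2379 + 0.2496) / 0.0169
  = 13.0465 · 0.4875 / 0.0169
  = 376.34
Round up → n = 377 per group.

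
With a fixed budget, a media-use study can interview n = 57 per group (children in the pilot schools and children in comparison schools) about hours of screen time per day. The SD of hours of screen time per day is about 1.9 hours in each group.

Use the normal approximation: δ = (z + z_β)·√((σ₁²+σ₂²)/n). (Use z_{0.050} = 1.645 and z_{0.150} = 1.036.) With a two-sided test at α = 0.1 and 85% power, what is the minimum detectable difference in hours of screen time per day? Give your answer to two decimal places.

δ = (z_{α/2} + z_β) · √((σ₁²+σ₂²)/n)
  = (1.645 + 1.036) · √(7.22/57)
  = 2.681 · √0.12667
  = 2.681 · 0.3559
  = 0.9542

Minimum detectable difference ≈ 0.95 hours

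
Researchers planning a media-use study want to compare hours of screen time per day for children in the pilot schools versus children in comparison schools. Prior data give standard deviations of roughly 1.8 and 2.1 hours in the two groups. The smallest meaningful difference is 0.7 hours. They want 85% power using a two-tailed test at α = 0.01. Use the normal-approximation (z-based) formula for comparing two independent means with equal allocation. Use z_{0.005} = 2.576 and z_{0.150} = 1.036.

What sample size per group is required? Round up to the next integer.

n = 204 per group

n = (z_{α/2} + z_β)² · (σ₁² + σ₂²) / δ²
  = (2.576 + 1.036)² · (1.8² + 2.1² = 7.65) / 0.7²
  = 13.0465 · 7.65 / 0.49
  = 203.69
Round up → n = 204 per group.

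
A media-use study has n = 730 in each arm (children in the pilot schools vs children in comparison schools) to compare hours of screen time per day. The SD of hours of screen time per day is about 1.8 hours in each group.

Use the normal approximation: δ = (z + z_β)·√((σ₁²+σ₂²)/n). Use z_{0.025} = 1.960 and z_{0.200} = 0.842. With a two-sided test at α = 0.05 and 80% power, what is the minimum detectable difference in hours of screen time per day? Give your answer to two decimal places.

δ = (z_{α/2} + z_β) · √((σ₁²+σ₂²)/n)
  = (1.960 + 0.842) · √(6.48/730)
  = 2.802 · √0.00888
  = 2.802 · 0.0942
  = 0.2640

Minimum detectable difference ≈ 0.26 hours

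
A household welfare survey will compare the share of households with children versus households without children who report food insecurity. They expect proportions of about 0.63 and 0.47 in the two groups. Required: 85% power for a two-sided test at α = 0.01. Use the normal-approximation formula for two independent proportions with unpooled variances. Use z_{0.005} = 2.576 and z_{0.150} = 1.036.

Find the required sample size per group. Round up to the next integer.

n = (z_{α/2} + z_β)² · [p₁(1−p₁) + p₂(1−p₂)] / (p₁ − p₂)²
  = (2.576 + 1.036)² · (0.63·0.37 + 0.47·0.53) / (0.16)²
  = (3.612)² · (0.2331 + 0.2491) / 0.0256
  = 13.0465 · 0.4822 / 0.0256
  = 245.74
Round up → n = 246 per group.

n = 246 per group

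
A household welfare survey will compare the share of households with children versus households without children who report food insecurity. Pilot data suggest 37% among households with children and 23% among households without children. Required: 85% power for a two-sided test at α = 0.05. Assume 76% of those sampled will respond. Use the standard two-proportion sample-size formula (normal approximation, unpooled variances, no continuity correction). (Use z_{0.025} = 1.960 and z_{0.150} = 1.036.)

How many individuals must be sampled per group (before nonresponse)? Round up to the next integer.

n = (z_{α/2} + z_β)² · [p₁(1−p₁) + p₂(1−p₂)] / (p₁ − p₂)²
  = (1.960 + 1.036)² · (0.37·0.63 + 0.23·0.77) / (0.14)²
  = (2.996)² · (0.2331 + 0.1771) / 0.0196
  = 8.9760 · 0.4102 / 0.0196
  = 187.86
Adjust for 76% response: 187.86 / 0.76 = 247.18.
Round up → n = 248 per group.

n = 248 per group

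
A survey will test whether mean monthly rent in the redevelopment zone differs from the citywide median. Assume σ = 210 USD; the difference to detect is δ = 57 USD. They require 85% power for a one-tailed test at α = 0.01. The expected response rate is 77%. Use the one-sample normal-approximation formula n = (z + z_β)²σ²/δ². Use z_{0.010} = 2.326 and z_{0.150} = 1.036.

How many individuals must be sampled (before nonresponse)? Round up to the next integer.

n = (z_α + z_β)² · σ² / δ²
  = (2.326 + 1.036)² · 210² / 57²
  = 11.3030 · 44100 / 3249
  = 153.42
Adjust for 77% response: 153.42 / 0.77 = 199.25.
Round up → n = 200.

n = 200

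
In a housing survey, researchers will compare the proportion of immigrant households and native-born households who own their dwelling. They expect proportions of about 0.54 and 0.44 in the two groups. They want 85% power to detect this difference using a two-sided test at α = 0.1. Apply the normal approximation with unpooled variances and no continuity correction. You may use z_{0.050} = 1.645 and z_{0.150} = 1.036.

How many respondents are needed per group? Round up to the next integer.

n = 356 per group

n = (z_{α/2} + z_β)² · [p₁(1−p₁) + p₂(1−p₂)] / (p₁ − p₂)²
  = (1.645 + 1.036)² · (0.54·0.46 + 0.44·0.56) / (0.10)²
  = (2.681)² · (0.2484 + 0.2464) / 0.0100
  = 7.1878 · 0.4948 / 0.0100
  = 355.65
Round up → n = 356 per group.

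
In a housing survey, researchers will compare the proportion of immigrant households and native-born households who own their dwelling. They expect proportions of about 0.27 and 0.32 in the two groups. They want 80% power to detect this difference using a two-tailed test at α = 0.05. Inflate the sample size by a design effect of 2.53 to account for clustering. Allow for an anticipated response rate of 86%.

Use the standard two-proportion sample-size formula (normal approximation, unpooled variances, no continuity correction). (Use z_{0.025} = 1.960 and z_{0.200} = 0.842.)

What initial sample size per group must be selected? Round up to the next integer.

n = 3832 per group

n = (z_{α/2} + z_β)² · [p₁(1−p₁) + p₂(1−p₂)] / (p₁ − p₂)²
  = (1.960 + 0.842)² · (0.27·0.73 + 0.32·0.68) / (-0.05)²
  = (2.802)² · (0.1971 + 0.2176) / 0.0025
  = 7.8512 · 0.4147 / 0.0025
  = 1302.36
Design effect: 2.53 × 1302.36 = 3294.97.
Adjust for 86% response: 3294.97 / 0.86 = 3831.35.
Round up → n = 3832 per group.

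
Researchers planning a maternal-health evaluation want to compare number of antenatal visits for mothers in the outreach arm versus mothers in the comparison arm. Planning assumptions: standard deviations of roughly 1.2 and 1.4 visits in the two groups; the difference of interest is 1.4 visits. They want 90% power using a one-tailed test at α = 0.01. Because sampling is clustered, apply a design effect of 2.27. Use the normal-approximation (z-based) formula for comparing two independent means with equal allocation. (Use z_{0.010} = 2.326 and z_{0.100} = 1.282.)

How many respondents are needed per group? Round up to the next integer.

n = (z_α + z_β)² · (σ₁² + σ₂²) / δ²
  = (2.326 + 1.282)² · (1.2² + 1.4² = 3.4) / 1.4²
  = 13.0177 · 3.4 / 1.96
  = 22.58
Design effect: 2.27 × 22.58 = 51.26.
Round up → n = 52 per group.

n = 52 per group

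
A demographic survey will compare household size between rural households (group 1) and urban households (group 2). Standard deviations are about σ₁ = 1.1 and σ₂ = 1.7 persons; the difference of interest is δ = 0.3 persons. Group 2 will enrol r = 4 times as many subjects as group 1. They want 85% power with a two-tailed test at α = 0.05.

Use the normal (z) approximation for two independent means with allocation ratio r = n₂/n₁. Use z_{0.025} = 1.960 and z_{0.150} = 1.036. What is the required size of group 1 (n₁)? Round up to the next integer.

n₁ = (z_{α/2} + z_β)² · (σ₁² + σ₂²/r) / δ²
   = (1.960 + 1.036)² · (1.1² + 1.7²/4) / 0.3²
   = 8.9760 · (1.21 + 0.7225) / 0.09
   = 8.9760 · 1.9325 / 0.09
   = 192.74
Round up → n₁ = 193; n₂ = r·n₁ = 4 × 193 = 772.

n₁ = 193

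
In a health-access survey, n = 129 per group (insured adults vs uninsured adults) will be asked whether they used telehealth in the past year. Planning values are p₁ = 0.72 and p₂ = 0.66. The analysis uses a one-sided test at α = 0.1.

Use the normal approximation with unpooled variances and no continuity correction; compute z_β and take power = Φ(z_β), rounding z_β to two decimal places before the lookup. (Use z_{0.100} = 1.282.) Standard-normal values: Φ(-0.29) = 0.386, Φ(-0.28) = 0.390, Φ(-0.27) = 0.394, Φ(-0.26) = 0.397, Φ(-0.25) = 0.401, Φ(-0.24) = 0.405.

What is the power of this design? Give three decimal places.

Power ≈ 0.405

z_β = |p₁−p₂|·√(n/[p₁q₁+p₂q₂]) − z_α
    = 0.06 · √(129/0.4260) − 1.282
    = 0.06 · 17.4016 − 1.282
    = 1.0441 − 1.282 = -0.2379 → -0.24
Power = Φ(-0.24) = 0.405.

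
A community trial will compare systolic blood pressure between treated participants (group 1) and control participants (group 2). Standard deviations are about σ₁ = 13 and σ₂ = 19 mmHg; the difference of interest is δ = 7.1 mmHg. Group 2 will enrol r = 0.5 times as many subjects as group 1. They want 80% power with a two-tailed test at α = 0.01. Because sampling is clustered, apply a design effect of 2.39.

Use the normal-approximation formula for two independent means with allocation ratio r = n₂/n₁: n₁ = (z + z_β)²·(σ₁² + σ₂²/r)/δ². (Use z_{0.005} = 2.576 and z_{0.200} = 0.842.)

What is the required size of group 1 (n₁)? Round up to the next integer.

n₁ = 494

n₁ = (z_{α/2} + z_β)² · (σ₁² + σ₂²/r) / δ²
   = (2.576 + 0.842)² · (13² + 19²/0.5) / 7.1²
   = 11.6827 · (169 + 722) / 50.41
   = 11.6827 · 891 / 50.41
   = 206.49
Design effect: 2.39 × 206.49 = 493.52.
Round up → n₁ = 494; n₂ = r·n₁ = 0.5 × 494 = 247.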